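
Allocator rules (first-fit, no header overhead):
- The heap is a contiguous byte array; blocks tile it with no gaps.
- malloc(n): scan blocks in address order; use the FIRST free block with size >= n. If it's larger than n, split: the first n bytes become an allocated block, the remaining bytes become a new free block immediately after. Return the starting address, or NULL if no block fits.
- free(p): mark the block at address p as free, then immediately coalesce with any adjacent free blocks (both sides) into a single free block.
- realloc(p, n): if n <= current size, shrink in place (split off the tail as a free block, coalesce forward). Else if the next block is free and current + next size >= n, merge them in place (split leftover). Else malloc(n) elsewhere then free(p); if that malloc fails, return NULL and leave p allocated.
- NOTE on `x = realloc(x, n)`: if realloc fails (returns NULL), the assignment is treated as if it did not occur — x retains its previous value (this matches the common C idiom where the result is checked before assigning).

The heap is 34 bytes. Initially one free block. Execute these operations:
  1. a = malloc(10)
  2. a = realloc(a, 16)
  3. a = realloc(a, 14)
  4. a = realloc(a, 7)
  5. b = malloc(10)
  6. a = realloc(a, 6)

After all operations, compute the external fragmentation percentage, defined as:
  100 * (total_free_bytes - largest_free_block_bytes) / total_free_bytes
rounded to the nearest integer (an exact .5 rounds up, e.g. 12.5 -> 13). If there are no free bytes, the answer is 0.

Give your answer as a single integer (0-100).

Op 1: a = malloc(10) -> a = 0; heap: [0-9 ALLOC][10-33 FREE]
Op 2: a = realloc(a, 16) -> a = 0; heap: [0-15 ALLOC][16-33 FREE]
Op 3: a = realloc(a, 14) -> a = 0; heap: [0-13 ALLOC][14-33 FREE]
Op 4: a = realloc(a, 7) -> a = 0; heap: [0-6 ALLOC][7-33 FREE]
Op 5: b = malloc(10) -> b = 7; heap: [0-6 ALLOC][7-16 ALLOC][17-33 FREE]
Op 6: a = realloc(a, 6) -> a = 0; heap: [0-5 ALLOC][6-6 FREE][7-16 ALLOC][17-33 FREE]
Free blocks: [1 17] total_free=18 largest=17 -> 100*(18-17)/18 = 100/18 ≈ 5.556 -> rounds to 6

Answer: 6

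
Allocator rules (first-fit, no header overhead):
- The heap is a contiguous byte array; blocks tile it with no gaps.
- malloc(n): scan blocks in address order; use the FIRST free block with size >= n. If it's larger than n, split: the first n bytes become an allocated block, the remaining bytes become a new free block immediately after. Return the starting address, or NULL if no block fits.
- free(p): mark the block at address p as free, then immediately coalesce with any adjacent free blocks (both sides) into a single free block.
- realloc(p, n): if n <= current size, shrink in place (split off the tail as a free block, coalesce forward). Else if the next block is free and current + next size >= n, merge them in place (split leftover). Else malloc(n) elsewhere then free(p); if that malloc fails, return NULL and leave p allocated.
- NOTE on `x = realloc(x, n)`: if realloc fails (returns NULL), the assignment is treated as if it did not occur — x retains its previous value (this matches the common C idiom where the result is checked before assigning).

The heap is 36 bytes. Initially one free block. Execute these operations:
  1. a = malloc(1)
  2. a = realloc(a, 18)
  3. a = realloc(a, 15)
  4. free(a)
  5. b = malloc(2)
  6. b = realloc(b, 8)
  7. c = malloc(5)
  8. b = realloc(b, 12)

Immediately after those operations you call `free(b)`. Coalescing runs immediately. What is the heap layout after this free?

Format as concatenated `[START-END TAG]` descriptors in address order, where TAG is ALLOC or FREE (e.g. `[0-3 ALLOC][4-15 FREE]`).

Answer: [0-7 FREE][8-12 ALLOC][13-35 FREE]

Derivation:
Op 1: a = malloc(1) -> a = 0; heap: [0-0 ALLOC][1-35 FREE]
Op 2: a = realloc(a, 18) -> a = 0; heap: [0-17 ALLOC][18-35 FREE]
Op 3: a = realloc(a, 15) -> a = 0; heap: [0-14 ALLOC][15-35 FREE]
Op 4: free(a) -> (freed a); heap: [0-35 FREE]
Op 5: b = malloc(2) -> b = 0; heap: [0-1 ALLOC][2-35 FREE]
Op 6: b = realloc(b, 8) -> b = 0; heap: [0-7 ALLOC][8-35 FREE]
Op 7: c = malloc(5) -> c = 8; heap: [0-7 ALLOC][8-12 ALLOC][13-35 FREE]
Op 8: b = realloc(b, 12) -> b = 13; heap: [0-7 FREE][8-12 ALLOC][13-24 ALLOC][25-35 FREE]
free(b): b = 13 -> block [13-24 ALLOC]; mark free, coalesce with adjacent free neighbors -> [0-7 FREE][8-12 ALLOC][13-35 FREE]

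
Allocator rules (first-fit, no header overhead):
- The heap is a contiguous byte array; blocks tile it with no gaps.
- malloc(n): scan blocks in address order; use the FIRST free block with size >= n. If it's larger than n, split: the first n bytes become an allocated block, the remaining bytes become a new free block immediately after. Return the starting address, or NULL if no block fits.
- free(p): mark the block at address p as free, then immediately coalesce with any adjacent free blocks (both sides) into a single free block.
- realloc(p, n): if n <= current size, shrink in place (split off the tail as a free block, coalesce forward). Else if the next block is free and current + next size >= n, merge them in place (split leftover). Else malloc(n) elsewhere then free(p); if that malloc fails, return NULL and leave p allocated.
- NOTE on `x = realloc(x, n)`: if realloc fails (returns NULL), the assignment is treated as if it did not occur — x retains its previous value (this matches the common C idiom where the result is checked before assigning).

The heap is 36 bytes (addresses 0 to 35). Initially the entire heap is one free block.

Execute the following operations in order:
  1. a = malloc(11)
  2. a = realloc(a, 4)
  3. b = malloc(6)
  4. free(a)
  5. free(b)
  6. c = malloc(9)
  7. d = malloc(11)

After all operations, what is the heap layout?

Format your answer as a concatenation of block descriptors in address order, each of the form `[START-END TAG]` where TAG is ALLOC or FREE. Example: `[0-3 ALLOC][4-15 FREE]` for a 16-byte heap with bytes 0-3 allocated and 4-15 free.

Op 1: a = malloc(11) -> a = 0; heap: [0-10 ALLOC][11-35 FREE]
Op 2: a = realloc(a, 4) -> a = 0; heap: [0-3 ALLOC][4-35 FREE]
Op 3: b = malloc(6) -> b = 4; heap: [0-3 ALLOC][4-9 ALLOC][10-35 FREE]
Op 4: free(a) -> (freed a); heap: [0-3 FREE][4-9 ALLOC][10-35 FREE]
Op 5: free(b) -> (freed b); heap: [0-35 FREE]
Op 6: c = malloc(9) -> c = 0; heap: [0-8 ALLOC][9-35 FREE]
Op 7: d = malloc(11) -> d = 9; heap: [0-8 ALLOC][9-19 ALLOC][20-35 FREE]

Answer: [0-8 ALLOC][9-19 ALLOC][20-35 FREE]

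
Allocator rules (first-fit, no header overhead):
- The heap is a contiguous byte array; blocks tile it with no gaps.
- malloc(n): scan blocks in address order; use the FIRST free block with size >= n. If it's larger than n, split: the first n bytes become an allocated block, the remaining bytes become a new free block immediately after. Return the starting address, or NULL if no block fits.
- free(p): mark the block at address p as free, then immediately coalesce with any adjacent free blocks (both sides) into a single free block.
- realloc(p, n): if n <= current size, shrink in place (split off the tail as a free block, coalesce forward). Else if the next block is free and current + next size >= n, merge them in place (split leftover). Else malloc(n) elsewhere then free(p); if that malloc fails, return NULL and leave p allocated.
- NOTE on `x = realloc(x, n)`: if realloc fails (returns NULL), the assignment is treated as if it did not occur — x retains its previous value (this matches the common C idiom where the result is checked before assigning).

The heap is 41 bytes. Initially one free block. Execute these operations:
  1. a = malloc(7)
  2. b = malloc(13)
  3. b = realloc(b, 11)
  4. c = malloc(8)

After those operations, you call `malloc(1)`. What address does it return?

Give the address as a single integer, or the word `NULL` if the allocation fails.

Answer: 26

Derivation:
Op 1: a = malloc(7) -> a = 0; heap: [0-6 ALLOC][7-40 FREE]
Op 2: b = malloc(13) -> b = 7; heap: [0-6 ALLOC][7-19 ALLOC][20-40 FREE]
Op 3: b = realloc(b, 11) -> b = 7; heap: [0-6 ALLOC][7-17 ALLOC][18-40 FREE]
Op 4: c = malloc(8) -> c = 18; heap: [0-6 ALLOC][7-17 ALLOC][18-25 ALLOC][26-40 FREE]
malloc(1): first-fit scan over [0-6 ALLOC][7-17 ALLOC][18-25 ALLOC][26-40 FREE] -> 26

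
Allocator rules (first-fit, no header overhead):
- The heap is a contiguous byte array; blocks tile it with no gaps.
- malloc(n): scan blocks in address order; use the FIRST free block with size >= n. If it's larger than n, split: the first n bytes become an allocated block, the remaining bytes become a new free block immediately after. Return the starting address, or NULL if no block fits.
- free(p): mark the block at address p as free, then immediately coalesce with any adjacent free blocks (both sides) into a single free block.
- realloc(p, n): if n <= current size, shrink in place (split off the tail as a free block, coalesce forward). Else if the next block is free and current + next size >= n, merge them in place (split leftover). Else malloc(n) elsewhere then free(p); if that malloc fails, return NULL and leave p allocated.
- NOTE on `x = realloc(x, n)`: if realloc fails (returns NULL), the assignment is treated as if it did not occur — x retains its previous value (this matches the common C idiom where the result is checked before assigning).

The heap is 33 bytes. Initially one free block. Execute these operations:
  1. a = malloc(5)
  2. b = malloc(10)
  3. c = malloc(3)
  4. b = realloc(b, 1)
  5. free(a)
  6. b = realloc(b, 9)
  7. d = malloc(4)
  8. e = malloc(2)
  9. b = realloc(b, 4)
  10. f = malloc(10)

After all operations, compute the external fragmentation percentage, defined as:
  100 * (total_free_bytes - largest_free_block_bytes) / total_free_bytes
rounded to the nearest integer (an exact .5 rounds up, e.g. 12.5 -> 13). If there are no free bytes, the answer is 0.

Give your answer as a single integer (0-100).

Answer: 40

Derivation:
Op 1: a = malloc(5) -> a = 0; heap: [0-4 ALLOC][5-32 FREE]
Op 2: b = malloc(10) -> b = 5; heap: [0-4 ALLOC][5-14 ALLOC][15-32 FREE]
Op 3: c = malloc(3) -> c = 15; heap: [0-4 ALLOC][5-14 ALLOC][15-17 ALLOC][18-32 FREE]
Op 4: b = realloc(b, 1) -> b = 5; heap: [0-4 ALLOC][5-5 ALLOC][6-14 FREE][15-17 ALLOC][18-32 FREE]
Op 5: free(a) -> (freed a); heap: [0-4 FREE][5-5 ALLOC][6-14 FREE][15-17 ALLOC][18-32 FREE]
Op 6: b = realloc(b, 9) -> b = 5; heap: [0-4 FREE][5-13 ALLOC][14-14 FREE][15-17 ALLOC][18-32 FREE]
Op 7: d = malloc(4) -> d = 0; heap: [0-3 ALLOC][4-4 FREE][5-13 ALLOC][14-14 FREE][15-17 ALLOC][18-32 FREE]
Op 8: e = malloc(2) -> e = 18; heap: [0-3 ALLOC][4-4 FREE][5-13 ALLOC][14-14 FREE][15-17 ALLOC][18-19 ALLOC][20-32 FREE]
Op 9: b = realloc(b, 4) -> b = 5; heap: [0-3 ALLOC][4-4 FREE][5-8 ALLOC][9-14 FREE][15-17 ALLOC][18-19 ALLOC][20-32 FREE]
Op 10: f = malloc(10) -> f = 20; heap: [0-3 ALLOC][4-4 FREE][5-8 ALLOC][9-14 FREE][15-17 ALLOC][18-19 ALLOC][20-29 ALLOC][30-32 FREE]
Free blocks: [1 6 3] total_free=10 largest=6 -> 100*(10-6)/10 = 400/10 = 40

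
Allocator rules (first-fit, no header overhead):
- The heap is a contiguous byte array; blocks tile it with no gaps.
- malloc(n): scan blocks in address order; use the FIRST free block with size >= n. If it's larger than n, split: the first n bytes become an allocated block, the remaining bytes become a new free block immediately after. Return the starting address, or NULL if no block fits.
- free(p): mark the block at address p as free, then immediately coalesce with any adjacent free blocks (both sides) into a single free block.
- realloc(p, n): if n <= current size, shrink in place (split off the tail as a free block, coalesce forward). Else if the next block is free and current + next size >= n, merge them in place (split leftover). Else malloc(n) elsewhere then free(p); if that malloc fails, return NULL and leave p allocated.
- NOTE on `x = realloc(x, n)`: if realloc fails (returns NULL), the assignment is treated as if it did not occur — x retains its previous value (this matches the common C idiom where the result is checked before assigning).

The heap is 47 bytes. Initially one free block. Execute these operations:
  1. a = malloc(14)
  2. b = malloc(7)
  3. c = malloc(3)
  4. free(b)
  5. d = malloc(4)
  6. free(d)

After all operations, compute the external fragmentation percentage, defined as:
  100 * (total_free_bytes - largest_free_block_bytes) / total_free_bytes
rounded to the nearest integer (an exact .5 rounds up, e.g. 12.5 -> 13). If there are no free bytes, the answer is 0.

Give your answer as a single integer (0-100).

Op 1: a = malloc(14) -> a = 0; heap: [0-13 ALLOC][14-46 FREE]
Op 2: b = malloc(7) -> b = 14; heap: [0-13 ALLOC][14-20 ALLOC][21-46 FREE]
Op 3: c = malloc(3) -> c = 21; heap: [0-13 ALLOC][14-20 ALLOC][21-23 ALLOC][24-46 FREE]
Op 4: free(b) -> (freed b); heap: [0-13 ALLOC][14-20 FREE][21-23 ALLOC][24-46 FREE]
Op 5: d = malloc(4) -> d = 14; heap: [0-13 ALLOC][14-17 ALLOC][18-20 FREE][21-23 ALLOC][24-46 FREE]
Op 6: free(d) -> (freed d); heap: [0-13 ALLOC][14-20 FREE][21-23 ALLOC][24-46 FREE]
Free blocks: [7 23] total_free=30 largest=23 -> 100*(30-23)/30 = 700/30 ≈ 23.333 -> rounds to 23

Answer: 23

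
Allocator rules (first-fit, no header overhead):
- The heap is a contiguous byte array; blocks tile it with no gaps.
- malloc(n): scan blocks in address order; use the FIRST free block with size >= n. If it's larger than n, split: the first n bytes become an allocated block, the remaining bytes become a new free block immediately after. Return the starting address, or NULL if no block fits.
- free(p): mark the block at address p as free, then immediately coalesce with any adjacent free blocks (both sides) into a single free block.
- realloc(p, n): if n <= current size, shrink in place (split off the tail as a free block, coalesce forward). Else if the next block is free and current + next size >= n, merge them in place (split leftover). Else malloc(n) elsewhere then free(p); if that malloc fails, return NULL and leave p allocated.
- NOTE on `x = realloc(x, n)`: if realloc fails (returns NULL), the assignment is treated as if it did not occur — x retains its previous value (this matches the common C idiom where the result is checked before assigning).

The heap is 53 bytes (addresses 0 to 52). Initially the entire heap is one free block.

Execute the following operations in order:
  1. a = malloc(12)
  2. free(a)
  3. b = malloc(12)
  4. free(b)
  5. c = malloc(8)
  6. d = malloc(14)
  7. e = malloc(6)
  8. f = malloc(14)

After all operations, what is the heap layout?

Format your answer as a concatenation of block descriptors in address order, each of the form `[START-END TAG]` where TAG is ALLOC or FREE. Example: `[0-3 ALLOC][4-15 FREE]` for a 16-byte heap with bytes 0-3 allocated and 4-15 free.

Answer: [0-7 ALLOC][8-21 ALLOC][22-27 ALLOC][28-41 ALLOC][42-52 FREE]

Derivation:
Op 1: a = malloc(12) -> a = 0; heap: [0-11 ALLOC][12-52 FREE]
Op 2: free(a) -> (freed a); heap: [0-52 FREE]
Op 3: b = malloc(12) -> b = 0; heap: [0-11 ALLOC][12-52 FREE]
Op 4: free(b) -> (freed b); heap: [0-52 FREE]
Op 5: c = malloc(8) -> c = 0; heap: [0-7 ALLOC][8-52 FREE]
Op 6: d = malloc(14) -> d = 8; heap: [0-7 ALLOC][8-21 ALLOC][22-52 FREE]
Op 7: e = malloc(6) -> e = 22; heap: [0-7 ALLOC][8-21 ALLOC][22-27 ALLOC][28-52 FREE]
Op 8: f = malloc(14) -> f = 28; heap: [0-7 ALLOC][8-21 ALLOC][22-27 ALLOC][28-41 ALLOC][42-52 FREE]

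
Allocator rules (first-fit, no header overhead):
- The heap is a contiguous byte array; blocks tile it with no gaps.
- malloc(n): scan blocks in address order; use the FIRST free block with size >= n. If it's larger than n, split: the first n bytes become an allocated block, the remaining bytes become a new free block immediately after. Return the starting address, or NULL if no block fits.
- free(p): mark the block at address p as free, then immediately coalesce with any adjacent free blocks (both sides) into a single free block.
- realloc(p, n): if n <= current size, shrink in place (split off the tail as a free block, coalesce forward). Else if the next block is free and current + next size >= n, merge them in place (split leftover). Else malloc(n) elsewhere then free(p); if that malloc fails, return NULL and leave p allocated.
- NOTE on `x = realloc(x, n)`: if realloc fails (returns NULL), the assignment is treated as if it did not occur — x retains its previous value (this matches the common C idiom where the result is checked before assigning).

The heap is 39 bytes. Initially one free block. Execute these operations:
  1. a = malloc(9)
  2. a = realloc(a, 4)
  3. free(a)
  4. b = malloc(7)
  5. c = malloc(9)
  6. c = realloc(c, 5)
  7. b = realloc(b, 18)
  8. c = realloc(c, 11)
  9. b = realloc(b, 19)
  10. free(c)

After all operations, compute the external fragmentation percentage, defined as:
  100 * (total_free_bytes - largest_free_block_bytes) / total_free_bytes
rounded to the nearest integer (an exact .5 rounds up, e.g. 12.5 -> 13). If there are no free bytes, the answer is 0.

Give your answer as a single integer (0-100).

Op 1: a = malloc(9) -> a = 0; heap: [0-8 ALLOC][9-38 FREE]
Op 2: a = realloc(a, 4) -> a = 0; heap: [0-3 ALLOC][4-38 FREE]
Op 3: free(a) -> (freed a); heap: [0-38 FREE]
Op 4: b = malloc(7) -> b = 0; heap: [0-6 ALLOC][7-38 FREE]
Op 5: c = malloc(9) -> c = 7; heap: [0-6 ALLOC][7-15 ALLOC][16-38 FREE]
Op 6: c = realloc(c, 5) -> c = 7; heap: [0-6 ALLOC][7-11 ALLOC][12-38 FREE]
Op 7: b = realloc(b, 18) -> b = 12; heap: [0-6 FREE][7-11 ALLOC][12-29 ALLOC][30-38 FREE]
Op 8: c = realloc(c, 11) -> NULL (c unchanged); heap: [0-6 FREE][7-11 ALLOC][12-29 ALLOC][30-38 FREE]
Op 9: b = realloc(b, 19) -> b = 12; heap: [0-6 FREE][7-11 ALLOC][12-30 ALLOC][31-38 FREE]
Op 10: free(c) -> (freed c); heap: [0-11 FREE][12-30 ALLOC][31-38 FREE]
Free blocks: [12 8] total_free=20 largest=12 -> 100*(20-12)/20 = 800/20 = 40

Answer: 40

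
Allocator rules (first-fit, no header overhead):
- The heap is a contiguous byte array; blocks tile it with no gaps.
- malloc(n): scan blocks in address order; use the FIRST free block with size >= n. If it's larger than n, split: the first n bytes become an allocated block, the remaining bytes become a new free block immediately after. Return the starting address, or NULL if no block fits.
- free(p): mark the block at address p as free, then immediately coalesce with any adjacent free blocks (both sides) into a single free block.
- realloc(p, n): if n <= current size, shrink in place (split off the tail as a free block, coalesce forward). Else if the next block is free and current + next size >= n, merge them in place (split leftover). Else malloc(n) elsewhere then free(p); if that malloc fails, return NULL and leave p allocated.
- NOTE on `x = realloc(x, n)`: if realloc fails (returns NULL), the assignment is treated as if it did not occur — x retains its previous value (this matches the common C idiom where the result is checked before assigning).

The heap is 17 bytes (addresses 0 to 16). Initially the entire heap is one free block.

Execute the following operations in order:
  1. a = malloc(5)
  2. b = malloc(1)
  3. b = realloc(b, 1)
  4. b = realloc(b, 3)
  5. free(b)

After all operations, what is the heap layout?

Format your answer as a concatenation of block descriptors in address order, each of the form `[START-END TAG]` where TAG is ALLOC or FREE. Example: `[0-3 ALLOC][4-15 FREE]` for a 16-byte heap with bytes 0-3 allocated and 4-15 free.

Op 1: a = malloc(5) -> a = 0; heap: [0-4 ALLOC][5-16 FREE]
Op 2: b = malloc(1) -> b = 5; heap: [0-4 ALLOC][5-5 ALLOC][6-16 FREE]
Op 3: b = realloc(b, 1) -> b = 5; heap: [0-4 ALLOC][5-5 ALLOC][6-16 FREE]
Op 4: b = realloc(b, 3) -> b = 5; heap: [0-4 ALLOC][5-7 ALLOC][8-16 FREE]
Op 5: free(b) -> (freed b); heap: [0-4 ALLOC][5-16 FREE]

Answer: [0-4 ALLOC][5-16 FREE]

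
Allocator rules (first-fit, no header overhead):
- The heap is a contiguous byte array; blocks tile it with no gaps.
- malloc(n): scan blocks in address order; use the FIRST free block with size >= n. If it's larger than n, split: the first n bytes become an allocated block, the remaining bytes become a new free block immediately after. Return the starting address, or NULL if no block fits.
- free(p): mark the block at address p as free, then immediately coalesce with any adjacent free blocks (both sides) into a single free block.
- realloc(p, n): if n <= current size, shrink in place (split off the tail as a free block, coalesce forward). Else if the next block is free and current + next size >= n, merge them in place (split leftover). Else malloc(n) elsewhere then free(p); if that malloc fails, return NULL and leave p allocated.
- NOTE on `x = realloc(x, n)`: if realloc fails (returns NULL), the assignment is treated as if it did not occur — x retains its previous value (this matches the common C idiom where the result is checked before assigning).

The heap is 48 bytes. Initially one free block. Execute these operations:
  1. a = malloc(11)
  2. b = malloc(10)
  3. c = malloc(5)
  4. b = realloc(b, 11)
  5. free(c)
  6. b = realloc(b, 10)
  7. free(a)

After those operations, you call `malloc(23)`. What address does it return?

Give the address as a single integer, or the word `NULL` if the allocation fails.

Answer: 0

Derivation:
Op 1: a = malloc(11) -> a = 0; heap: [0-10 ALLOC][11-47 FREE]
Op 2: b = malloc(10) -> b = 11; heap: [0-10 ALLOC][11-20 ALLOC][21-47 FREE]
Op 3: c = malloc(5) -> c = 21; heap: [0-10 ALLOC][11-20 ALLOC][21-25 ALLOC][26-47 FREE]
Op 4: b = realloc(b, 11) -> b = 26; heap: [0-10 ALLOC][11-20 FREE][21-25 ALLOC][26-36 ALLOC][37-47 FREE]
Op 5: free(c) -> (freed c); heap: [0-10 ALLOC][11-25 FREE][26-36 ALLOC][37-47 FREE]
Op 6: b = realloc(b, 10) -> b = 26; heap: [0-10 ALLOC][11-25 FREE][26-35 ALLOC][36-47 FREE]
Op 7: free(a) -> (freed a); heap: [0-25 FREE][26-35 ALLOC][36-47 FREE]
malloc(23): first-fit scan over [0-25 FREE][26-35 ALLOC][36-47 FREE] -> 0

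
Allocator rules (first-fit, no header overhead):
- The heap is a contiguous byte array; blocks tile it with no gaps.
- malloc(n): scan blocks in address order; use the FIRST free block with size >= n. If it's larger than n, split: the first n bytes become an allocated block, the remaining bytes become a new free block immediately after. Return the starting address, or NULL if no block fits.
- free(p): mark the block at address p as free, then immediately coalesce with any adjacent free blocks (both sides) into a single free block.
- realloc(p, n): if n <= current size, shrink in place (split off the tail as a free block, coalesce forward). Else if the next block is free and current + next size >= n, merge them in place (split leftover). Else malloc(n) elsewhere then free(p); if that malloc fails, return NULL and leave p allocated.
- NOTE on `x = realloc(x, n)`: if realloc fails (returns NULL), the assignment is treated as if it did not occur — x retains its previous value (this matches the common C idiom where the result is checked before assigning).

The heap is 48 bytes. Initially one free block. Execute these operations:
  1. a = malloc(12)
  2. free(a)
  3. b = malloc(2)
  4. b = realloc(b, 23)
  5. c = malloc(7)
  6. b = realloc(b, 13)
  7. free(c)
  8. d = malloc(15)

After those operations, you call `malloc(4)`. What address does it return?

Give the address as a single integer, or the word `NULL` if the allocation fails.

Op 1: a = malloc(12) -> a = 0; heap: [0-11 ALLOC][12-47 FREE]
Op 2: free(a) -> (freed a); heap: [0-47 FREE]
Op 3: b = malloc(2) -> b = 0; heap: [0-1 ALLOC][2-47 FREE]
Op 4: b = realloc(b, 23) -> b = 0; heap: [0-22 ALLOC][23-47 FREE]
Op 5: c = malloc(7) -> c = 23; heap: [0-22 ALLOC][23-29 ALLOC][30-47 FREE]
Op 6: b = realloc(b, 13) -> b = 0; heap: [0-12 ALLOC][13-22 FREE][23-29 ALLOC][30-47 FREE]
Op 7: free(c) -> (freed c); heap: [0-12 ALLOC][13-47 FREE]
Op 8: d = malloc(15) -> d = 13; heap: [0-12 ALLOC][13-27 ALLOC][28-47 FREE]
malloc(4): first-fit scan over [0-12 ALLOC][13-27 ALLOC][28-47 FREE] -> 28

Answer: 28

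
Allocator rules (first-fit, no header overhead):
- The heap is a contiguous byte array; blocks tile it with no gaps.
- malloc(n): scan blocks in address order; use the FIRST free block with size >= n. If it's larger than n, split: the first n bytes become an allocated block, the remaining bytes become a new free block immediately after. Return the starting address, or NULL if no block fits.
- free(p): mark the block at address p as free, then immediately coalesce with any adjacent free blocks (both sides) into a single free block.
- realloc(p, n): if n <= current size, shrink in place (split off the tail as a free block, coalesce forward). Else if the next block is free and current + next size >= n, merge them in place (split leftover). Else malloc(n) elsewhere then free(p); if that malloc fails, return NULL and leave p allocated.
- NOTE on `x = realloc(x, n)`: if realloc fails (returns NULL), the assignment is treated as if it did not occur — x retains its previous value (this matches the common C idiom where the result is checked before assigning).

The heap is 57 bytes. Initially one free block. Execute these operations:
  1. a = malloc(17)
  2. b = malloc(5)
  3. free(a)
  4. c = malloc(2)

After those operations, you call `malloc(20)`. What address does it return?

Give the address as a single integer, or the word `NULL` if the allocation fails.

Op 1: a = malloc(17) -> a = 0; heap: [0-16 ALLOC][17-56 FREE]
Op 2: b = malloc(5) -> b = 17; heap: [0-16 ALLOC][17-21 ALLOC][22-56 FREE]
Op 3: free(a) -> (freed a); heap: [0-16 FREE][17-21 ALLOC][22-56 FREE]
Op 4: c = malloc(2) -> c = 0; heap: [0-1 ALLOC][2-16 FREE][17-21 ALLOC][22-56 FREE]
malloc(20): first-fit scan over [0-1 ALLOC][2-16 FREE][17-21 ALLOC][22-56 FREE] -> 22

Answer: 22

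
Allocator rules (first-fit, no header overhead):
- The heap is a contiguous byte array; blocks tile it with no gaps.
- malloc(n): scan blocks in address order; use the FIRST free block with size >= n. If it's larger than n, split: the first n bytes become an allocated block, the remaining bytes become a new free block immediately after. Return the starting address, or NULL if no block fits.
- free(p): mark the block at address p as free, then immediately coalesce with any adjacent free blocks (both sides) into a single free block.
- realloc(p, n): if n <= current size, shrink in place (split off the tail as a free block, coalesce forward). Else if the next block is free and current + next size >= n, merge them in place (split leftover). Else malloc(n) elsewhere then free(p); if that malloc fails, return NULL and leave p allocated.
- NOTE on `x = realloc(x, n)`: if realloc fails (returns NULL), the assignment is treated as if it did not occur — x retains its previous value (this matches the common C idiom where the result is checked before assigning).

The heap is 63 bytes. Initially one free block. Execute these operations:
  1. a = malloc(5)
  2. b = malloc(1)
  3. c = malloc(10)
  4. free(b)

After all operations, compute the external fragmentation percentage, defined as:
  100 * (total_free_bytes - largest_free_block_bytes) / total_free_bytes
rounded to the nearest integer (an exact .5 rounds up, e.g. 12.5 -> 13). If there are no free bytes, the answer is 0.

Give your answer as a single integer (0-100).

Answer: 2

Derivation:
Op 1: a = malloc(5) -> a = 0; heap: [0-4 ALLOC][5-62 FREE]
Op 2: b = malloc(1) -> b = 5; heap: [0-4 ALLOC][5-5 ALLOC][6-62 FREE]
Op 3: c = malloc(10) -> c = 6; heap: [0-4 ALLOC][5-5 ALLOC][6-15 ALLOC][16-62 FREE]
Op 4: free(b) -> (freed b); heap: [0-4 ALLOC][5-5 FREE][6-15 ALLOC][16-62 FREE]
Free blocks: [1 47] total_free=48 largest=47 -> 100*(48-47)/48 = 100/48 ≈ 2.083 -> rounds to 2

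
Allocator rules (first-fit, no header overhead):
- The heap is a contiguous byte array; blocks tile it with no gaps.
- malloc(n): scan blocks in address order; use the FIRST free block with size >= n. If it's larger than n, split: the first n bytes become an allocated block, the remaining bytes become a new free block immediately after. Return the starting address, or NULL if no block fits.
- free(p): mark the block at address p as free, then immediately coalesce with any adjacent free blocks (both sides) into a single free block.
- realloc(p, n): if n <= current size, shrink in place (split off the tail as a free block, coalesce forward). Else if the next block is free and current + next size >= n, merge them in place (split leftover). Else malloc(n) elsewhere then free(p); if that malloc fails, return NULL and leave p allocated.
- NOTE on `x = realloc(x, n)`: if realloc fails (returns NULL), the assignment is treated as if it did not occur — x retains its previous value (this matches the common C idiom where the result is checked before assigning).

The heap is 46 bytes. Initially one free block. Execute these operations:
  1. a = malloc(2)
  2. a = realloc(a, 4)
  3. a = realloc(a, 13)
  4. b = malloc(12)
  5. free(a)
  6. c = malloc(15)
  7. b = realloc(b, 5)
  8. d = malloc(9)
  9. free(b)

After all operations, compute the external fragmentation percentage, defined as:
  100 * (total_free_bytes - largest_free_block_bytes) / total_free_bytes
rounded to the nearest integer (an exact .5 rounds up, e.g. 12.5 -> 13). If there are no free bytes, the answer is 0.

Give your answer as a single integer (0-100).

Op 1: a = malloc(2) -> a = 0; heap: [0-1 ALLOC][2-45 FREE]
Op 2: a = realloc(a, 4) -> a = 0; heap: [0-3 ALLOC][4-45 FREE]
Op 3: a = realloc(a, 13) -> a = 0; heap: [0-12 ALLOC][13-45 FREE]
Op 4: b = malloc(12) -> b = 13; heap: [0-12 ALLOC][13-24 ALLOC][25-45 FREE]
Op 5: free(a) -> (freed a); heap: [0-12 FREE][13-24 ALLOC][25-45 FREE]
Op 6: c = malloc(15) -> c = 25; heap: [0-12 FREE][13-24 ALLOC][25-39 ALLOC][40-45 FREE]
Op 7: b = realloc(b, 5) -> b = 13; heap: [0-12 FREE][13-17 ALLOC][18-24 FREE][25-39 ALLOC][40-45 FREE]
Op 8: d = malloc(9) -> d = 0; heap: [0-8 ALLOC][9-12 FREE][13-17 ALLOC][18-24 FREE][25-39 ALLOC][40-45 FREE]
Op 9: free(b) -> (freed b); heap: [0-8 ALLOC][9-24 FREE][25-39 ALLOC][40-45 FREE]
Free blocks: [16 6] total_free=22 largest=16 -> 100*(22-16)/22 = 600/22 ≈ 27.273 -> rounds to 27

Answer: 27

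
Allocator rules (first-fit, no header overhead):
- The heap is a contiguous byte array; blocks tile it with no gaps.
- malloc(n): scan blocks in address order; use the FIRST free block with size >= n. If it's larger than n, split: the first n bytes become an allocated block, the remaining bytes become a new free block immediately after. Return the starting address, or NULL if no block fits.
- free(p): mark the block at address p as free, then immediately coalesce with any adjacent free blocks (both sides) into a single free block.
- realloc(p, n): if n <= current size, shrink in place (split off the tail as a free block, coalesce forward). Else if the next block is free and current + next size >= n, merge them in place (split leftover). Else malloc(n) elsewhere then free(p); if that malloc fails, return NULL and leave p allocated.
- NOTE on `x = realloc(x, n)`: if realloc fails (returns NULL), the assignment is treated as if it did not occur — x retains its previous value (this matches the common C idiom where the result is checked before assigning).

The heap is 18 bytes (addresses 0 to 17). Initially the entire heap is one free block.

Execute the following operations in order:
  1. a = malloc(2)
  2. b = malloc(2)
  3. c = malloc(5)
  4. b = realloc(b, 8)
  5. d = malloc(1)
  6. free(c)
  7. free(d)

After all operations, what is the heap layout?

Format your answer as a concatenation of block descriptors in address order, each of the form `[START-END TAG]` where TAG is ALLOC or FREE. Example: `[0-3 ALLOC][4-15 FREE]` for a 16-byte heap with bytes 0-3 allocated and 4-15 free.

Op 1: a = malloc(2) -> a = 0; heap: [0-1 ALLOC][2-17 FREE]
Op 2: b = malloc(2) -> b = 2; heap: [0-1 ALLOC][2-3 ALLOC][4-17 FREE]
Op 3: c = malloc(5) -> c = 4; heap: [0-1 ALLOC][2-3 ALLOC][4-8 ALLOC][9-17 FREE]
Op 4: b = realloc(b, 8) -> b = 9; heap: [0-1 ALLOC][2-3 FREE][4-8 ALLOC][9-16 ALLOC][17-17 FREE]
Op 5: d = malloc(1) -> d = 2; heap: [0-1 ALLOC][2-2 ALLOC][3-3 FREE][4-8 ALLOC][9-16 ALLOC][17-17 FREE]
Op 6: free(c) -> (freed c); heap: [0-1 ALLOC][2-2 ALLOC][3-8 FREE][9-16 ALLOC][17-17 FREE]
Op 7: free(d) -> (freed d); heap: [0-1 ALLOC][2-8 FREE][9-16 ALLOC][17-17 FREE]

Answer: [0-1 ALLOC][2-8 FREE][9-16 ALLOC][17-17 FREE]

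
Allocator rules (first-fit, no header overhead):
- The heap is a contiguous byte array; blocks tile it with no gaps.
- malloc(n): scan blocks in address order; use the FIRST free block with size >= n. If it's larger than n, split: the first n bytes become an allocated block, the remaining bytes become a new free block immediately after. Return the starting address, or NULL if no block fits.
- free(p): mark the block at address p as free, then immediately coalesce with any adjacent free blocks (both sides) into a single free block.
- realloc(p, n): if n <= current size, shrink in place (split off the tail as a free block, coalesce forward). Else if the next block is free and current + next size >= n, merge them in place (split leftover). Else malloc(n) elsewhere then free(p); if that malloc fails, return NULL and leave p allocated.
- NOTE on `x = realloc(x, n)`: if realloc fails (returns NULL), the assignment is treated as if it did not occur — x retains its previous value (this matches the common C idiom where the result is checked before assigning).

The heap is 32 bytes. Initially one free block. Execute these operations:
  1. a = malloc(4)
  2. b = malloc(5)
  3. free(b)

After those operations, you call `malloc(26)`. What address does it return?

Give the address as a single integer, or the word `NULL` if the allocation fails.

Answer: 4

Derivation:
Op 1: a = malloc(4) -> a = 0; heap: [0-3 ALLOC][4-31 FREE]
Op 2: b = malloc(5) -> b = 4; heap: [0-3 ALLOC][4-8 ALLOC][9-31 FREE]
Op 3: free(b) -> (freed b); heap: [0-3 ALLOC][4-31 FREE]
malloc(26): first-fit scan over [0-3 ALLOC][4-31 FREE] -> 4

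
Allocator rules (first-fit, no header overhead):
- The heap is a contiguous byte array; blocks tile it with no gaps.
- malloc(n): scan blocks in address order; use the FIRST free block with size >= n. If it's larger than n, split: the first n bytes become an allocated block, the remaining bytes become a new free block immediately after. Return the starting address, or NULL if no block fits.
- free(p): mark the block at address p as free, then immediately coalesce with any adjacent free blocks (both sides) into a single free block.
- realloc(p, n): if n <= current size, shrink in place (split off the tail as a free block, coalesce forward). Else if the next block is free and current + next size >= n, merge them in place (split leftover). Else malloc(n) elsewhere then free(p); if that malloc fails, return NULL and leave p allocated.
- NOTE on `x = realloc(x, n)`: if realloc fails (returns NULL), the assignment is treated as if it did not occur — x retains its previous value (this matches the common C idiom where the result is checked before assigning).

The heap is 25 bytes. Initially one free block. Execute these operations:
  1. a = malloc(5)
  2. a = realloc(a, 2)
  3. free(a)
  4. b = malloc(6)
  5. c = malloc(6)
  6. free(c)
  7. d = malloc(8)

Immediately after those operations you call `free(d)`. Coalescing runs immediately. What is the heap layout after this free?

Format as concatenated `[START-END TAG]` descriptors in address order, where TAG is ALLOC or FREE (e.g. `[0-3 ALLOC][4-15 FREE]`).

Op 1: a = malloc(5) -> a = 0; heap: [0-4 ALLOC][5-24 FREE]
Op 2: a = realloc(a, 2) -> a = 0; heap: [0-1 ALLOC][2-24 FREE]
Op 3: free(a) -> (freed a); heap: [0-24 FREE]
Op 4: b = malloc(6) -> b = 0; heap: [0-5 ALLOC][6-24 FREE]
Op 5: c = malloc(6) -> c = 6; heap: [0-5 ALLOC][6-11 ALLOC][12-24 FREE]
Op 6: free(c) -> (freed c); heap: [0-5 ALLOC][6-24 FREE]
Op 7: d = malloc(8) -> d = 6; heap: [0-5 ALLOC][6-13 ALLOC][14-24 FREE]
free(d): d = 6 -> block [6-13 ALLOC]; mark free, coalesce with adjacent free neighbors -> [0-5 ALLOC][6-24 FREE]

Answer: [0-5 ALLOC][6-24 FREE]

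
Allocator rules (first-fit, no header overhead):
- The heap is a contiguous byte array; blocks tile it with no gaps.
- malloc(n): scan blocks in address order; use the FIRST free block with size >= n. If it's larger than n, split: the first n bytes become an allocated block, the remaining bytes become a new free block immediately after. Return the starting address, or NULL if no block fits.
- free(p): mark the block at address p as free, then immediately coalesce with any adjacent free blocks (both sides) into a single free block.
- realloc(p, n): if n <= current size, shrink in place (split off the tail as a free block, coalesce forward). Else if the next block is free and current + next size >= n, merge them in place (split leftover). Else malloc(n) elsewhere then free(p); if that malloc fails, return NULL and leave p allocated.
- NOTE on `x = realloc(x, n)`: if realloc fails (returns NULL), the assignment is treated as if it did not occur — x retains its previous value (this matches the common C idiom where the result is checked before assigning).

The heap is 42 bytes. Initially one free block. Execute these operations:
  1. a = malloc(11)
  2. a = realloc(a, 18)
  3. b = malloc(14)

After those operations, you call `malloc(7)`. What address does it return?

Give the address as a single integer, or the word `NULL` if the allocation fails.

Op 1: a = malloc(11) -> a = 0; heap: [0-10 ALLOC][11-41 FREE]
Op 2: a = realloc(a, 18) -> a = 0; heap: [0-17 ALLOC][18-41 FREE]
Op 3: b = malloc(14) -> b = 18; heap: [0-17 ALLOC][18-31 ALLOC][32-41 FREE]
malloc(7): first-fit scan over [0-17 ALLOC][18-31 ALLOC][32-41 FREE] -> 32

Answer: 32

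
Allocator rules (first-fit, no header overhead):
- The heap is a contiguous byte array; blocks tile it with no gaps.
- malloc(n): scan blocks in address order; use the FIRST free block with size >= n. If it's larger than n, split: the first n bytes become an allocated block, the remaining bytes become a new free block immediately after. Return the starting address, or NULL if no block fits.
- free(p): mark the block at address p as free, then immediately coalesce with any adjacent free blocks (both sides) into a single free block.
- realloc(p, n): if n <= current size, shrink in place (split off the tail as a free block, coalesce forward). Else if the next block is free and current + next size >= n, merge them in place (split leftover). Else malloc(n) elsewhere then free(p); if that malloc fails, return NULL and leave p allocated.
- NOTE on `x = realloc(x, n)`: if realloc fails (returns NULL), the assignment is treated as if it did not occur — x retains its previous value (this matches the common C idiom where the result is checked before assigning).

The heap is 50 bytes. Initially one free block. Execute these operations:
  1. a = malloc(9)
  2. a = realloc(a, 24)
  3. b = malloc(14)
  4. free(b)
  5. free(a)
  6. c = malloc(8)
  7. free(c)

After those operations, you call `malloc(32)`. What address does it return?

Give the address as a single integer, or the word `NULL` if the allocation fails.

Answer: 0

Derivation:
Op 1: a = malloc(9) -> a = 0; heap: [0-8 ALLOC][9-49 FREE]
Op 2: a = realloc(a, 24) -> a = 0; heap: [0-23 ALLOC][24-49 FREE]
Op 3: b = malloc(14) -> b = 24; heap: [0-23 ALLOC][24-37 ALLOC][38-49 FREE]
Op 4: free(b) -> (freed b); heap: [0-23 ALLOC][24-49 FREE]
Op 5: free(a) -> (freed a); heap: [0-49 FREE]
Op 6: c = malloc(8) -> c = 0; heap: [0-7 ALLOC][8-49 FREE]
Op 7: free(c) -> (freed c); heap: [0-49 FREE]
malloc(32): first-fit scan over [0-49 FREE] -> 0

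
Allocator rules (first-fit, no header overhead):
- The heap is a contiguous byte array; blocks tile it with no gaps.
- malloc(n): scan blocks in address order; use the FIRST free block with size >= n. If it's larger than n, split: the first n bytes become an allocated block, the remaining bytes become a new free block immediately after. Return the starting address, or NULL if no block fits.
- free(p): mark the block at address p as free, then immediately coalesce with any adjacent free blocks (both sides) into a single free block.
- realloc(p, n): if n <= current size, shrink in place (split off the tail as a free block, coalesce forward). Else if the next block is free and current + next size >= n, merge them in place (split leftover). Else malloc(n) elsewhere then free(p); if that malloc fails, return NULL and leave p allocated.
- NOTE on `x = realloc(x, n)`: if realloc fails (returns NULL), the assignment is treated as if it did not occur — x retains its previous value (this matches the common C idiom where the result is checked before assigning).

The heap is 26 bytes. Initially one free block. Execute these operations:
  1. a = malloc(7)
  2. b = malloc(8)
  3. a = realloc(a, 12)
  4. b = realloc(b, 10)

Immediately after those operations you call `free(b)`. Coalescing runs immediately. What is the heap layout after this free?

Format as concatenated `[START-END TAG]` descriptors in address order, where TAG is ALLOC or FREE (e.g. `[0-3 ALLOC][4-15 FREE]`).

Answer: [0-6 ALLOC][7-25 FREE]

Derivation:
Op 1: a = malloc(7) -> a = 0; heap: [0-6 ALLOC][7-25 FREE]
Op 2: b = malloc(8) -> b = 7; heap: [0-6 ALLOC][7-14 ALLOC][15-25 FREE]
Op 3: a = realloc(a, 12) -> NULL (a unchanged); heap: [0-6 ALLOC][7-14 ALLOC][15-25 FREE]
Op 4: b = realloc(b, 10) -> b = 7; heap: [0-6 ALLOC][7-16 ALLOC][17-25 FREE]
free(b): b = 7 -> block [7-16 ALLOC]; mark free, coalesce with adjacent free neighbors -> [0-6 ALLOC][7-25 FREE]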